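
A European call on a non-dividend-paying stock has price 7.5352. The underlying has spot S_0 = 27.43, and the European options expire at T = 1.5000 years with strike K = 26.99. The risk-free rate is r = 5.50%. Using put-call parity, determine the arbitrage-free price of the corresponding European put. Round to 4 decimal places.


Answer: Put price = 4.9579

Derivation:
Put-call parity: C - P = S_0 * exp(-qT) - K * exp(-rT).
S_0 * exp(-qT) = 27.4300 * 1.00000000 = 27.43000000
K * exp(-rT) = 26.9900 * 0.92081144 = 24.85270071
P = C - S*exp(-qT) + K*exp(-rT)
P = 7.5352 - 27.43000000 + 24.85270071 = 4.9579


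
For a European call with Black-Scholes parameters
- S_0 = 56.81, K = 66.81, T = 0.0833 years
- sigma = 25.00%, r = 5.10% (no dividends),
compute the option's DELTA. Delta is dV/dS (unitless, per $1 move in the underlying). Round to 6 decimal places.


d1 = -2.1521776817; d2 = -2.2243320302
phi(d1) = 0.0393652072; exp(-qT) = 1.0000000000; exp(-rT) = 0.9957607113
N(d1) = 0.0156916814
Delta = exp(-qT) * N(d1) = 1.0000000000 * 0.0156916814 = 0.015692

Answer: Delta = 0.015692


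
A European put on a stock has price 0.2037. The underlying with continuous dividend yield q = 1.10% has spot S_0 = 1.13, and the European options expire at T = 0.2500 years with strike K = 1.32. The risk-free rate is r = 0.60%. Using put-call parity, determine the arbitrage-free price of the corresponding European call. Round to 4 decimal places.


Answer: Call price = 0.0126

Derivation:
Put-call parity: C - P = S_0 * exp(-qT) - K * exp(-rT).
S_0 * exp(-qT) = 1.1300 * 0.99725378 = 1.12689677
K * exp(-rT) = 1.3200 * 0.99850112 = 1.31802148
C = P + S*exp(-qT) - K*exp(-rT)
C = 0.2037 + 1.12689677 - 1.31802148 = 0.0126


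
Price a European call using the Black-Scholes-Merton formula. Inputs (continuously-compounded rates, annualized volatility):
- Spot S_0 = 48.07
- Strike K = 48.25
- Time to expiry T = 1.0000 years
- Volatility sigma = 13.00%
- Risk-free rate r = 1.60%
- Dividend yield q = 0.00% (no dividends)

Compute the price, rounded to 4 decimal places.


Answer: Price = 2.7800

Derivation:
d1 = (ln(S/K) + (r - q + 0.5*sigma^2) * T) / (sigma * sqrt(T)) = 0.15932657
d2 = d1 - sigma * sqrt(T) = 0.02932657
exp(-rT) = 0.98412732; exp(-qT) = 1.00000000
C = S_0 * exp(-qT) * N(d1) - K * exp(-rT) * N(d2)
N(d1) = 0.56329421; N(d2) = 0.51169793
C = 48.0700 * 1.00000000 * 0.56329421 - 48.2500 * 0.98412732 * 0.51169793 = 2.7800


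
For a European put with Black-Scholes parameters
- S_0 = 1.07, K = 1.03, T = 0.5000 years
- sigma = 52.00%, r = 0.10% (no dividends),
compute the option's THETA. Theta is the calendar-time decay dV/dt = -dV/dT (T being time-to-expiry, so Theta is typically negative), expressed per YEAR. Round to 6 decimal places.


Answer: Theta = -0.149998

Derivation:
d1 = 0.2888255055; d2 = -0.0788700207
phi(d1) = 0.3826446147; exp(-qT) = 1.0000000000; exp(-rT) = 0.9995001250
Theta = -S*exp(-qT)*phi(d1)*sigma/(2*sqrt(T)) + r*K*exp(-rT)*N(-d2) - q*S*exp(-qT)*N(-d1)
N(-d1) = 0.3863574565; N(-d2) = 0.5314319955; sqrt(T) = 0.7071067812
Term 1 = -1.0700 * 1.0000000000 * 0.3826446147 * 0.5200 / (2 * 0.7071067812) = -0.1505454829
Term 2 = 0.0010 * 1.0300 * 0.9995001250 * 0.5314319955 = 0.0005471013
Term 3 = 0 (no dividend yield, q = 0)
Theta = -0.1505454829 + (0.0005471013) + (0.0000000000) = -0.149998


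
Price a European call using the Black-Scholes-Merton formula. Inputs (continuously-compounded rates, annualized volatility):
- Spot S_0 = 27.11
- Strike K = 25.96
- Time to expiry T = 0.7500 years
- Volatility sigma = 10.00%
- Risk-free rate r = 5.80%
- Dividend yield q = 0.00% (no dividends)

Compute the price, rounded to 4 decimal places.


d1 = (ln(S/K) + (r - q + 0.5*sigma^2) * T) / (sigma * sqrt(T)) = 1.04610986
d2 = d1 - sigma * sqrt(T) = 0.95950732
exp(-rT) = 0.95743255; exp(-qT) = 1.00000000
C = S_0 * exp(-qT) * N(d1) - K * exp(-rT) * N(d2)
N(d1) = 0.85224484; N(d2) = 0.83134838
C = 27.1100 * 1.00000000 * 0.85224484 - 25.9600 * 0.95743255 * 0.83134838 = 2.4412

Answer: Price = 2.4412


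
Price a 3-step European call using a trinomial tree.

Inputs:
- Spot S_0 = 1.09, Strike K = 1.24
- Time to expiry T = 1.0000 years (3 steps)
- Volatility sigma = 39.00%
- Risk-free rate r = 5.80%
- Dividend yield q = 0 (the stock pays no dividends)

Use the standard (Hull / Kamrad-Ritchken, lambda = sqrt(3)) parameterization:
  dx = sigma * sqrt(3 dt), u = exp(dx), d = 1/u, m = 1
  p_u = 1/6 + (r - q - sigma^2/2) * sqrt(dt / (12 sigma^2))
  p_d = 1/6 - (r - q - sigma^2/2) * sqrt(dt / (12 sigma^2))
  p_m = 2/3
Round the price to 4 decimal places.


dt = T/N = 0.333333; dx = sigma*sqrt(3*dt) = 0.390000
u = exp(dx) = 1.476981; d = 1/u = 0.677057
p_u = 0.158953, p_m = 0.666667, p_d = 0.174380
Discount per step: exp(-r*dt) = 0.980852
Stock lattice S(k, j) with j the centered position index:
  k=0: S(0,+0) = 1.0900
  k=1: S(1,-1) = 0.7380; S(1,+0) = 1.0900; S(1,+1) = 1.6099
  k=2: S(2,-2) = 0.4997; S(2,-1) = 0.7380; S(2,+0) = 1.0900; S(2,+1) = 1.6099; S(2,+2) = 2.3778
  k=3: S(3,-3) = 0.3383; S(3,-2) = 0.4997; S(3,-1) = 0.7380; S(3,+0) = 1.0900; S(3,+1) = 1.6099; S(3,+2) = 2.3778; S(3,+3) = 3.5120
Terminal payoffs V(N, j) = max(S_T - K, 0):
  V(3,-3) = 0.000000; V(3,-2) = 0.000000; V(3,-1) = 0.000000; V(3,+0) = 0.000000; V(3,+1) = 0.369909; V(3,+2) = 1.137805; V(3,+3) = 2.271972
Backward induction: V(k, j) = exp(-r*dt) * [p_u * V(k+1, j+1) + p_m * V(k+1, j) + p_d * V(k+1, j-1)]
  V(2,-2) = exp(-r*dt) * [p_u*0.000000 + p_m*0.000000 + p_d*0.000000] = 0.000000
  V(2,-1) = exp(-r*dt) * [p_u*0.000000 + p_m*0.000000 + p_d*0.000000] = 0.000000
  V(2,+0) = exp(-r*dt) * [p_u*0.369909 + p_m*0.000000 + p_d*0.000000] = 0.057672
  V(2,+1) = exp(-r*dt) * [p_u*1.137805 + p_m*0.369909 + p_d*0.000000] = 0.419279
  V(2,+2) = exp(-r*dt) * [p_u*2.271972 + p_m*1.137805 + p_d*0.369909] = 1.161504
  V(1,-1) = exp(-r*dt) * [p_u*0.057672 + p_m*0.000000 + p_d*0.000000] = 0.008992
  V(1,+0) = exp(-r*dt) * [p_u*0.419279 + p_m*0.057672 + p_d*0.000000] = 0.103081
  V(1,+1) = exp(-r*dt) * [p_u*1.161504 + p_m*0.419279 + p_d*0.057672] = 0.465121
  V(0,+0) = exp(-r*dt) * [p_u*0.465121 + p_m*0.103081 + p_d*0.008992] = 0.141460

Answer: Price = V(0,0) = 0.1415


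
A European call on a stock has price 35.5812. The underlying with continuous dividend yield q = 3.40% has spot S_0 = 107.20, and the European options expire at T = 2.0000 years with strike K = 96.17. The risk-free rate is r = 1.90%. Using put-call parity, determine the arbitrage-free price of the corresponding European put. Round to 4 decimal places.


Answer: Put price = 28.0126

Derivation:
Put-call parity: C - P = S_0 * exp(-qT) - K * exp(-rT).
S_0 * exp(-qT) = 107.2000 * 0.93426047 = 100.15272277
K * exp(-rT) = 96.1700 * 0.96271294 = 92.58410353
P = C - S*exp(-qT) + K*exp(-rT)
P = 35.5812 - 100.15272277 + 92.58410353 = 28.0126


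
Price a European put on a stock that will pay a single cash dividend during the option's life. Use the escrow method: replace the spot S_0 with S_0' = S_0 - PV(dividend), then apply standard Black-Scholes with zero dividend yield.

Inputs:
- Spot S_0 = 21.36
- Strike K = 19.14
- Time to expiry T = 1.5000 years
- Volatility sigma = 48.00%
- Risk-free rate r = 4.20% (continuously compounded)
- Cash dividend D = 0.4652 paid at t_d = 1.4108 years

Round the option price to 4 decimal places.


PV(D) = D * exp(-r * t_d) = 0.4652 * 0.94246773 = 0.43843599
S_0' = S_0 - PV(D) = 21.3600 - 0.43843599 = 20.92156401
d1 = (ln(S_0'/K) + (r + sigma^2/2)*T) / (sigma*sqrt(T)) = 0.55249604
d2 = d1 - sigma*sqrt(T) = -0.03538150
exp(-rT) = 0.93894347
N(-d1) = 0.29030427; N(-d2) = 0.51411223
P = K * exp(-rT) * N(-d2) - S_0' * N(-d1) = 19.1400 * 0.93894347 * 0.51411223 - 20.92156401 * 0.29030427 = 3.1657

Answer: Price = 3.1657


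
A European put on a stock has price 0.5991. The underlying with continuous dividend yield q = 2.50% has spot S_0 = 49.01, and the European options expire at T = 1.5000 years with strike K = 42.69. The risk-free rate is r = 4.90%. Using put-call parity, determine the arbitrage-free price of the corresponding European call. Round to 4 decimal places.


Put-call parity: C - P = S_0 * exp(-qT) - K * exp(-rT).
S_0 * exp(-qT) = 49.0100 * 0.96319442 = 47.20615841
K * exp(-rT) = 42.6900 * 0.92913615 = 39.66482206
C = P + S*exp(-qT) - K*exp(-rT)
C = 0.5991 + 47.20615841 - 39.66482206 = 8.1404

Answer: Call price = 8.1404


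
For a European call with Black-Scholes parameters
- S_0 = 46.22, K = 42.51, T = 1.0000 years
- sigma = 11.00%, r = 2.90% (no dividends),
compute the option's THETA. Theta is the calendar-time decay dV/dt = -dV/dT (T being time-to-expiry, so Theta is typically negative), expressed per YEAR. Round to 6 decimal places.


Answer: Theta = -1.564957

Derivation:
d1 = 1.0793023861; d2 = 0.9693023861
phi(d1) = 0.2228212600; exp(-qT) = 1.0000000000; exp(-rT) = 0.9714164645
Theta = -S*exp(-qT)*phi(d1)*sigma/(2*sqrt(T)) - r*K*exp(-rT)*N(d2) + q*S*exp(-qT)*N(d1)
N(d1) = 0.8597735252; N(d2) = 0.8338028304; sqrt(T) = 1.0000000000
Term 1 = -46.2200 * 1.0000000000 * 0.2228212600 * 0.1100 / (2 * 1.0000000000) = -0.5664339250
Term 2 = -0.0290 * 42.5100 * 0.9714164645 * 0.8338028304 = -0.9985226668
Term 3 = 0 (no dividend yield, q = 0)
Theta = -0.5664339250 + (-0.9985226668) + (0.0000000000) = -1.564957


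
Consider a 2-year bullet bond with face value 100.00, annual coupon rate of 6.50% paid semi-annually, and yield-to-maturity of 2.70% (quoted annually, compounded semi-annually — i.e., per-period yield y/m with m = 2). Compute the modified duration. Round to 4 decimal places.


Answer: Modified duration = 1.8857

Derivation:
Coupon per period c = face * coupon_rate / m = 3.250000
Periods per year m = 2; per-period yield y/m = 0.013500
Number of cashflows N = 4
Cashflows (t years, CF_t, discount factor 1/(1+y/m)^(m*t), PV):
  t = 0.5000: CF_t = 3.250000, DF = 0.986680, PV = 3.206709
  t = 1.0000: CF_t = 3.250000, DF = 0.973537, PV = 3.163995
  t = 1.5000: CF_t = 3.250000, DF = 0.960569, PV = 3.121851
  t = 2.0000: CF_t = 103.250000, DF = 0.947774, PV = 97.857710
Price P = sum_t PV_t = 107.350265
First compute Macaulay numerator sum_t t * PV_t:
  t * PV_t at t = 0.5000: 1.603355
  t * PV_t at t = 1.0000: 3.163995
  t * PV_t at t = 1.5000: 4.682776
  t * PV_t at t = 2.0000: 195.715420
Macaulay duration D = 205.165546 / 107.350265 = 1.911179
Modified duration = D / (1 + y/m) = 1.911179 / (1 + 0.013500) = 1.885722


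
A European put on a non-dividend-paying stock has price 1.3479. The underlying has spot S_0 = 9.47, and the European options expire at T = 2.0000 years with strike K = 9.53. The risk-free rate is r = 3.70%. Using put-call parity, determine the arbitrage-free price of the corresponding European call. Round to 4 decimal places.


Answer: Call price = 1.9677

Derivation:
Put-call parity: C - P = S_0 * exp(-qT) - K * exp(-rT).
S_0 * exp(-qT) = 9.4700 * 1.00000000 = 9.47000000
K * exp(-rT) = 9.5300 * 0.92867169 = 8.85024124
C = P + S*exp(-qT) - K*exp(-rT)
C = 1.3479 + 9.47000000 - 8.85024124 = 1.9677


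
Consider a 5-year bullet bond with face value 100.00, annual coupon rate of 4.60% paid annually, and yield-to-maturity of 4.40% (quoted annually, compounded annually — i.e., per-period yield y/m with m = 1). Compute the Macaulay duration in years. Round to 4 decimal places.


Answer: Macaulay duration = 4.5813 years

Derivation:
Coupon per period c = face * coupon_rate / m = 4.600000
Periods per year m = 1; per-period yield y/m = 0.044000
Number of cashflows N = 5
Cashflows (t years, CF_t, discount factor 1/(1+y/m)^(m*t), PV):
  t = 1.0000: CF_t = 4.600000, DF = 0.957854, PV = 4.406130
  t = 2.0000: CF_t = 4.600000, DF = 0.917485, PV = 4.220431
  t = 3.0000: CF_t = 4.600000, DF = 0.878817, PV = 4.042559
  t = 4.0000: CF_t = 4.600000, DF = 0.841779, PV = 3.872183
  t = 5.0000: CF_t = 104.600000, DF = 0.806302, PV = 84.339144
Price P = sum_t PV_t = 100.880447
Macaulay numerator sum_t t * PV_t:
  t * PV_t at t = 1.0000: 4.406130
  t * PV_t at t = 2.0000: 8.440863
  t * PV_t at t = 3.0000: 12.127676
  t * PV_t at t = 4.0000: 15.488731
  t * PV_t at t = 5.0000: 421.695722
Macaulay duration D = (sum_t t * PV_t) / P = 462.159122 / 100.880447 = 4.581256


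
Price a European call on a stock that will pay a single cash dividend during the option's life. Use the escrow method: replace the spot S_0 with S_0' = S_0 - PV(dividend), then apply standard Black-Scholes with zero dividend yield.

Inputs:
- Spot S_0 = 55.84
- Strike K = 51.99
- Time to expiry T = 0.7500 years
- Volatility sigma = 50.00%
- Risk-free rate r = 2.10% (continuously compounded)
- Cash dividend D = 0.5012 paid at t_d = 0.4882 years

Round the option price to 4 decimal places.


PV(D) = D * exp(-r * t_d) = 0.5012 * 0.98980017 = 0.49608785
S_0' = S_0 - PV(D) = 55.8400 - 0.49608785 = 55.34391215
d1 = (ln(S_0'/K) + (r + sigma^2/2)*T) / (sigma*sqrt(T)) = 0.39725226
d2 = d1 - sigma*sqrt(T) = -0.03576045
exp(-rT) = 0.98437338
N(d1) = 0.65440927; N(d2) = 0.48573669
C = S_0' * N(d1) - K * exp(-rT) * N(d2) = 55.34391215 * 0.65440927 - 51.9900 * 0.98437338 * 0.48573669 = 11.3587

Answer: Price = 11.3587


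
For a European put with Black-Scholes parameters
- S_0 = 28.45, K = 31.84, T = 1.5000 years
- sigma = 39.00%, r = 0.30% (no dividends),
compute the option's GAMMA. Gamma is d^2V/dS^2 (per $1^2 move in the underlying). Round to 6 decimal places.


d1 = 0.0125610663; d2 = -0.4650894335
phi(d1) = 0.3989108090; exp(-qT) = 1.0000000000; exp(-rT) = 0.9955101098
Gamma = exp(-qT) * phi(d1) / (S * sigma * sqrt(T)) = 1.0000000000 * 0.3989108090 / (28.4500 * 0.3900 * 1.2247448714) = 0.029355

Answer: Gamma = 0.029355


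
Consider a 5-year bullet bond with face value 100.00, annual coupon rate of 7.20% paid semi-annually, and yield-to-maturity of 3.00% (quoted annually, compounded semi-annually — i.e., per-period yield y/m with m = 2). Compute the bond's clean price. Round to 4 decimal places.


Coupon per period c = face * coupon_rate / m = 3.600000
Periods per year m = 2; per-period yield y/m = 0.015000
Number of cashflows N = 10
Cashflows (t years, CF_t, discount factor 1/(1+y/m)^(m*t), PV):
  t = 0.5000: CF_t = 3.600000, DF = 0.985222, PV = 3.546798
  t = 1.0000: CF_t = 3.600000, DF = 0.970662, PV = 3.494382
  t = 1.5000: CF_t = 3.600000, DF = 0.956317, PV = 3.442741
  t = 2.0000: CF_t = 3.600000, DF = 0.942184, PV = 3.391863
  t = 2.5000: CF_t = 3.600000, DF = 0.928260, PV = 3.341737
  t = 3.0000: CF_t = 3.600000, DF = 0.914542, PV = 3.292352
  t = 3.5000: CF_t = 3.600000, DF = 0.901027, PV = 3.243696
  t = 4.0000: CF_t = 3.600000, DF = 0.887711, PV = 3.195760
  t = 4.5000: CF_t = 3.600000, DF = 0.874592, PV = 3.148532
  t = 5.0000: CF_t = 103.600000, DF = 0.861667, PV = 89.268725
Price P = sum_t PV_t = 119.366588

Answer: Price = 119.3666


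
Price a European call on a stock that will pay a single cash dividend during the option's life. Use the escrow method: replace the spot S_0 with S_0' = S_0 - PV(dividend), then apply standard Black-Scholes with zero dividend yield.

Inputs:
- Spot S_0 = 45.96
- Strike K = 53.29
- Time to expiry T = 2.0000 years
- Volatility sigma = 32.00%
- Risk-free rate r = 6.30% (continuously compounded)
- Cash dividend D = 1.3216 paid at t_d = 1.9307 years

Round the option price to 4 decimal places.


PV(D) = D * exp(-r * t_d) = 1.3216 * 0.88547230 = 1.17024020
S_0' = S_0 - PV(D) = 45.9600 - 1.17024020 = 44.78975980
d1 = (ln(S_0'/K) + (r + sigma^2/2)*T) / (sigma*sqrt(T)) = 0.12071824
d2 = d1 - sigma*sqrt(T) = -0.33183010
exp(-rT) = 0.88161485
N(d1) = 0.54804290; N(d2) = 0.37000878
C = S_0' * N(d1) - K * exp(-rT) * N(d2) = 44.78975980 * 0.54804290 - 53.2900 * 0.88161485 * 0.37000878 = 7.1632

Answer: Price = 7.1632


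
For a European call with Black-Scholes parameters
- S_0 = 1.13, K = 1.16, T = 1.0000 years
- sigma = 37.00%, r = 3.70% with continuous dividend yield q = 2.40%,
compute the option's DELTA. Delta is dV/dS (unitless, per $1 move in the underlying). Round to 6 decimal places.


Answer: Delta = 0.546084

Derivation:
d1 = 0.1493179124; d2 = -0.2206820876
phi(d1) = 0.3945196016; exp(-qT) = 0.9762857098; exp(-rT) = 0.9636761353
N(d1) = 0.5593486092
Delta = exp(-qT) * N(d1) = 0.9762857098 * 0.5593486092 = 0.546084


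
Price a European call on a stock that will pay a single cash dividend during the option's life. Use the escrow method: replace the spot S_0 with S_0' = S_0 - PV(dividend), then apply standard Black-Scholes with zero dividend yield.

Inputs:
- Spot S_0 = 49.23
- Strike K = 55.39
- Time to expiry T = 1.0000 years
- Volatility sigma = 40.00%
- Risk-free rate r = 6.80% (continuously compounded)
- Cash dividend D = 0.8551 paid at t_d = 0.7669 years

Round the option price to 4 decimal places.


Answer: Price = 6.3821

Derivation:
PV(D) = D * exp(-r * t_d) = 0.8551 * 0.94918724 = 0.81165001
S_0' = S_0 - PV(D) = 49.2300 - 0.81165001 = 48.41834999
d1 = (ln(S_0'/K) + (r + sigma^2/2)*T) / (sigma*sqrt(T)) = 0.03369950
d2 = d1 - sigma*sqrt(T) = -0.36630050
exp(-rT) = 0.93426047
N(d1) = 0.51344161; N(d2) = 0.35707043
C = S_0' * N(d1) - K * exp(-rT) * N(d2) = 48.41834999 * 0.51344161 - 55.3900 * 0.93426047 * 0.35707043 = 6.3821


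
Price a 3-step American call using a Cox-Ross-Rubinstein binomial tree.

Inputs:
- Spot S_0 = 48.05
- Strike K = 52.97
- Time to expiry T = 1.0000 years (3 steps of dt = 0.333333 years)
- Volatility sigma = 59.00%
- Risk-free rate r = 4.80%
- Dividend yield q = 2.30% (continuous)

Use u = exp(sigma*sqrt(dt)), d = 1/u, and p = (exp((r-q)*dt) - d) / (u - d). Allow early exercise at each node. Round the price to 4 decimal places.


Answer: Price = V(0,0) = 10.3706

Derivation:
dt = T/N = 0.333333
u = exp(sigma*sqrt(dt)) = 1.405842; d = 1/u = 0.711317
p = (exp((r-q)*dt) - d) / (u - d) = 0.427704
Discount per step: exp(-r*dt) = 0.984127
Stock lattice S(k, i) with i counting down-moves:
  k=0: S(0,0) = 48.0500
  k=1: S(1,0) = 67.5507; S(1,1) = 34.1788
  k=2: S(2,0) = 94.9657; S(2,1) = 48.0500; S(2,2) = 24.3120
  k=3: S(3,0) = 133.5068; S(3,1) = 67.5507; S(3,2) = 34.1788; S(3,3) = 17.2935
Terminal payoffs V(N, i) = max(S_T - K, 0):
  V(3,0) = 80.536760; V(3,1) = 14.580725; V(3,2) = 0.000000; V(3,3) = 0.000000
Backward induction: V(k, i) = exp(-r*dt) * [p * V(k+1, i) + (1-p) * V(k+1, i+1)]; then take max(V_cont, immediate exercise) for American.
  V(2,0) = exp(-r*dt) * [p*80.536760 + (1-p)*14.580725] = 42.111159; exercise = 41.995670; V(2,0) = max -> 42.111159
  V(2,1) = exp(-r*dt) * [p*14.580725 + (1-p)*0.000000] = 6.137242; exercise = 0.000000; V(2,1) = max -> 6.137242
  V(2,2) = exp(-r*dt) * [p*0.000000 + (1-p)*0.000000] = 0.000000; exercise = 0.000000; V(2,2) = max -> 0.000000
  V(1,0) = exp(-r*dt) * [p*42.111159 + (1-p)*6.137242] = 21.181781; exercise = 14.580725; V(1,0) = max -> 21.181781
  V(1,1) = exp(-r*dt) * [p*6.137242 + (1-p)*0.000000] = 2.583256; exercise = 0.000000; V(1,1) = max -> 2.583256
  V(0,0) = exp(-r*dt) * [p*21.181781 + (1-p)*2.583256] = 10.370647; exercise = 0.000000; V(0,0) = max -> 10.370647


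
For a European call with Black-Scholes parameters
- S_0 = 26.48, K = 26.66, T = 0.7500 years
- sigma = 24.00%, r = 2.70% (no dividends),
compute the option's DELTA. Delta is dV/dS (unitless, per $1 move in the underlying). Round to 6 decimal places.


d1 = 0.1687566754; d2 = -0.0390894215
phi(d1) = 0.3933018322; exp(-qT) = 1.0000000000; exp(-rT) = 0.9799536543
N(d1) = 0.5670059813
Delta = exp(-qT) * N(d1) = 1.0000000000 * 0.5670059813 = 0.567006

Answer: Delta = 0.567006


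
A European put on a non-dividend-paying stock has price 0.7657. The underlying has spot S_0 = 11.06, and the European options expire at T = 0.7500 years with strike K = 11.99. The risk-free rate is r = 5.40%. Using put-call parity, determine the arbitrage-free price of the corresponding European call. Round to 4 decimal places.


Put-call parity: C - P = S_0 * exp(-qT) - K * exp(-rT).
S_0 * exp(-qT) = 11.0600 * 1.00000000 = 11.06000000
K * exp(-rT) = 11.9900 * 0.96030916 = 11.51410688
C = P + S*exp(-qT) - K*exp(-rT)
C = 0.7657 + 11.06000000 - 11.51410688 = 0.3116

Answer: Call price = 0.3116


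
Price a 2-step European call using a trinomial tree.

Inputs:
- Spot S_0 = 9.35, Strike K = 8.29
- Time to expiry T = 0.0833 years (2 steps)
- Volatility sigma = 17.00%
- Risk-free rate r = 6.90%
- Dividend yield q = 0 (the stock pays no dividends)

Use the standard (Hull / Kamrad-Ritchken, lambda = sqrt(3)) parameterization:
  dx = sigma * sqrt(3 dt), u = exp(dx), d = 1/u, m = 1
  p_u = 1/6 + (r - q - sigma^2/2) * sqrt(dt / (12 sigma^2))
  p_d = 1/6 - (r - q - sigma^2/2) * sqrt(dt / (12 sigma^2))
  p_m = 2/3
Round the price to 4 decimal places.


Answer: Price = V(0,0) = 1.1075

Derivation:
dt = T/N = 0.041650; dx = sigma*sqrt(3*dt) = 0.060092
u = exp(dx) = 1.061934; d = 1/u = 0.941678
p_u = 0.185571, p_m = 0.666667, p_d = 0.147762
Discount per step: exp(-r*dt) = 0.997130
Stock lattice S(k, j) with j the centered position index:
  k=0: S(0,+0) = 9.3500
  k=1: S(1,-1) = 8.8047; S(1,+0) = 9.3500; S(1,+1) = 9.9291
  k=2: S(2,-2) = 8.2912; S(2,-1) = 8.8047; S(2,+0) = 9.3500; S(2,+1) = 9.9291; S(2,+2) = 10.5440
Terminal payoffs V(N, j) = max(S_T - K, 0):
  V(2,-2) = 0.001179; V(2,-1) = 0.514688; V(2,+0) = 1.060000; V(2,+1) = 1.639086; V(2,+2) = 2.254037
Backward induction: V(k, j) = exp(-r*dt) * [p_u * V(k+1, j+1) + p_m * V(k+1, j) + p_d * V(k+1, j-1)]
  V(1,-1) = exp(-r*dt) * [p_u*1.060000 + p_m*0.514688 + p_d*0.001179] = 0.538455
  V(1,+0) = exp(-r*dt) * [p_u*1.639086 + p_m*1.060000 + p_d*0.514688] = 1.083766
  V(1,+1) = exp(-r*dt) * [p_u*2.254037 + p_m*1.639086 + p_d*1.060000] = 1.662850
  V(0,+0) = exp(-r*dt) * [p_u*1.662850 + p_m*1.083766 + p_d*0.538455] = 1.107464


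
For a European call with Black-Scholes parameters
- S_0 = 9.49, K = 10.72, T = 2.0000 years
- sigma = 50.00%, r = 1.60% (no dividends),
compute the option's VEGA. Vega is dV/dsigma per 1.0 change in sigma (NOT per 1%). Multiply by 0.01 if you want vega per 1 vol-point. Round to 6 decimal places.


Answer: Vega = 5.218619

Derivation:
d1 = 0.2264544214; d2 = -0.4806523598
phi(d1) = 0.3888431089; exp(-qT) = 1.0000000000; exp(-rT) = 0.9685065821
Vega = S * exp(-qT) * phi(d1) * sqrt(T) = 9.4900 * 1.0000000000 * 0.3888431089 * 1.4142135624 = 5.218619


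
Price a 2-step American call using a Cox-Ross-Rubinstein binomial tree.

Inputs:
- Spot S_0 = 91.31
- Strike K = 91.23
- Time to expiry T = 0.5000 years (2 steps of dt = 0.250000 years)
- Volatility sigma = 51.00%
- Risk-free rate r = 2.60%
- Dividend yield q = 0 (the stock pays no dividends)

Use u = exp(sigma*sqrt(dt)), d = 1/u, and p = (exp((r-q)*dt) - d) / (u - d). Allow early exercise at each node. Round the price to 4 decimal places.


Answer: Price = V(0,0) = 12.1567

Derivation:
dt = T/N = 0.250000
u = exp(sigma*sqrt(dt)) = 1.290462; d = 1/u = 0.774916
p = (exp((r-q)*dt) - d) / (u - d) = 0.449242
Discount per step: exp(-r*dt) = 0.993521
Stock lattice S(k, i) with i counting down-moves:
  k=0: S(0,0) = 91.3100
  k=1: S(1,0) = 117.8321; S(1,1) = 70.7576
  k=2: S(2,0) = 152.0577; S(2,1) = 91.3100; S(2,2) = 54.8313
Terminal payoffs V(N, i) = max(S_T - K, 0):
  V(2,0) = 60.827739; V(2,1) = 0.080000; V(2,2) = 0.000000
Backward induction: V(k, i) = exp(-r*dt) * [p * V(k+1, i) + (1-p) * V(k+1, i+1)]; then take max(V_cont, immediate exercise) for American.
  V(1,0) = exp(-r*dt) * [p*60.827739 + (1-p)*0.080000] = 27.193123; exercise = 26.602051; V(1,0) = max -> 27.193123
  V(1,1) = exp(-r*dt) * [p*0.080000 + (1-p)*0.000000] = 0.035707; exercise = 0.000000; V(1,1) = max -> 0.035707
  V(0,0) = exp(-r*dt) * [p*27.193123 + (1-p)*0.035707] = 12.156691; exercise = 0.080000; V(0,0) = max -> 12.156691


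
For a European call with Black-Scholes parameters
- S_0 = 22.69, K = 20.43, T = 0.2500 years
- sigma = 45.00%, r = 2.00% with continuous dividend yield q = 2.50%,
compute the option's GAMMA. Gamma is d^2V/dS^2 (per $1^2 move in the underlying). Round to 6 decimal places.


Answer: Gamma = 0.065890

Derivation:
d1 = 0.5732550665; d2 = 0.3482550665
phi(d1) = 0.3384938962; exp(-qT) = 0.9937694906; exp(-rT) = 0.9950124792
Gamma = exp(-qT) * phi(d1) / (S * sigma * sqrt(T)) = 0.9937694906 * 0.3384938962 / (22.6900 * 0.4500 * 0.5000000000) = 0.065890


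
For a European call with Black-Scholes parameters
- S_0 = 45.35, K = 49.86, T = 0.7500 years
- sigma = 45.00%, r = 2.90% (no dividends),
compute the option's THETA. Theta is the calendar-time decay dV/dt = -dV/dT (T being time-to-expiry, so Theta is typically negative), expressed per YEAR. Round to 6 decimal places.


d1 = 0.0073864871; d2 = -0.3823249446
phi(d1) = 0.3989313974; exp(-qT) = 1.0000000000; exp(-rT) = 0.9784848257
Theta = -S*exp(-qT)*phi(d1)*sigma/(2*sqrt(T)) - r*K*exp(-rT)*N(d2) + q*S*exp(-qT)*N(d1)
N(d1) = 0.5029467552; N(d2) = 0.3511101772; sqrt(T) = 0.8660254038
Term 1 = -45.3500 * 1.0000000000 * 0.3989313974 * 0.4500 / (2 * 0.8660254038) = -4.7003196770
Term 2 = -0.0290 * 49.8600 * 0.9784848257 * 0.3511101772 = -0.4967613345
Term 3 = 0 (no dividend yield, q = 0)
Theta = -4.7003196770 + (-0.4967613345) + (0.0000000000) = -5.197081

Answer: Theta = -5.197081


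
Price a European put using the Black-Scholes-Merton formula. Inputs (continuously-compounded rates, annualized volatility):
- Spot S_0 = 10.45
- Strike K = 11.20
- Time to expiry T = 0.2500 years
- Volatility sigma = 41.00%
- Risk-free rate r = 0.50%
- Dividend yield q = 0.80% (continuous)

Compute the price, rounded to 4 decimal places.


d1 = (ln(S/K) + (r - q + 0.5*sigma^2) * T) / (sigma * sqrt(T)) = -0.23926488
d2 = d1 - sigma * sqrt(T) = -0.44426488
exp(-rT) = 0.99875078; exp(-qT) = 0.99800200
P = K * exp(-rT) * N(-d2) - S_0 * exp(-qT) * N(-d1)
N(-d1) = 0.59454990; N(-d2) = 0.67157445
P = 11.2000 * 0.99875078 * 0.67157445 - 10.4500 * 0.99800200 * 0.59454990 = 1.3116

Answer: Price = 1.3116


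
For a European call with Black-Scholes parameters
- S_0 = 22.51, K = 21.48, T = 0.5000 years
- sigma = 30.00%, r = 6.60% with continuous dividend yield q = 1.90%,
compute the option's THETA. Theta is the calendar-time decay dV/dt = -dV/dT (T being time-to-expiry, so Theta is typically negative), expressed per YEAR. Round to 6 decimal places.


Answer: Theta = -2.239351

Derivation:
d1 = 0.4376396312; d2 = 0.2255075968
phi(d1) = 0.3625101676; exp(-qT) = 0.9905449824; exp(-rT) = 0.9675385596
Theta = -S*exp(-qT)*phi(d1)*sigma/(2*sqrt(T)) - r*K*exp(-rT)*N(d2) + q*S*exp(-qT)*N(d1)
N(d1) = 0.6691762312; N(d2) = 0.5892077919; sqrt(T) = 0.7071067812
Term 1 = -22.5100 * 0.9905449824 * 0.3625101676 * 0.3000 / (2 * 0.7071067812) = -1.7146526158
Term 2 = -0.0660 * 21.4800 * 0.9675385596 * 0.5892077919 = -0.8081927982
Term 3 = 0.0190 * 22.5100 * 0.9905449824 * 0.6691762312 = 0.2834939565
Theta = -1.7146526158 + (-0.8081927982) + (0.2834939565) = -2.239351


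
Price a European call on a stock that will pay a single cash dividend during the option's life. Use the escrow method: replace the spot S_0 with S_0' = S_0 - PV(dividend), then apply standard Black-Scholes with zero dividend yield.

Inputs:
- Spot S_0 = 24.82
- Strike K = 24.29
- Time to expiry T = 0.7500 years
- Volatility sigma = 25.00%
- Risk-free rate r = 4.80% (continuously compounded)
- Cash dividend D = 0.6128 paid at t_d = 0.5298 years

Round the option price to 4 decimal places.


PV(D) = D * exp(-r * t_d) = 0.6128 * 0.97489023 = 0.59741273
S_0' = S_0 - PV(D) = 24.8200 - 0.59741273 = 24.22258727
d1 = (ln(S_0'/K) + (r + sigma^2/2)*T) / (sigma*sqrt(T)) = 0.26169354
d2 = d1 - sigma*sqrt(T) = 0.04518719
exp(-rT) = 0.96464029
N(d1) = 0.60322114; N(d2) = 0.51802095
C = S_0' * N(d1) - K * exp(-rT) * N(d2) = 24.22258727 * 0.60322114 - 24.2900 * 0.96464029 * 0.51802095 = 2.4738

Answer: Price = 2.4738


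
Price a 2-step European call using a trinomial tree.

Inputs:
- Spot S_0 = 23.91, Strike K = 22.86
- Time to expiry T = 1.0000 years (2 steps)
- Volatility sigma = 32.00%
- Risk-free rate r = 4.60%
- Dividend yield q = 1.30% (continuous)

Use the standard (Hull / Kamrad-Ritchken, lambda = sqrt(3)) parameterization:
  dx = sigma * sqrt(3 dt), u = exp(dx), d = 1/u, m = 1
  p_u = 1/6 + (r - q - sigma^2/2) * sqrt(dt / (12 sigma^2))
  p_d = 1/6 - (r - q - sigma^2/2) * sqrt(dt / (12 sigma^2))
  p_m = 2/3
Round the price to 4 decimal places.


Answer: Price = V(0,0) = 3.6510

Derivation:
dt = T/N = 0.500000; dx = sigma*sqrt(3*dt) = 0.391918
u = exp(dx) = 1.479817; d = 1/u = 0.675759
p_u = 0.155057, p_m = 0.666667, p_d = 0.178276
Discount per step: exp(-r*dt) = 0.977262
Stock lattice S(k, j) with j the centered position index:
  k=0: S(0,+0) = 23.9100
  k=1: S(1,-1) = 16.1574; S(1,+0) = 23.9100; S(1,+1) = 35.3824
  k=2: S(2,-2) = 10.9185; S(2,-1) = 16.1574; S(2,+0) = 23.9100; S(2,+1) = 35.3824; S(2,+2) = 52.3595
Terminal payoffs V(N, j) = max(S_T - K, 0):
  V(2,-2) = 0.000000; V(2,-1) = 0.000000; V(2,+0) = 1.050000; V(2,+1) = 12.522422; V(2,+2) = 29.499506
Backward induction: V(k, j) = exp(-r*dt) * [p_u * V(k+1, j+1) + p_m * V(k+1, j) + p_d * V(k+1, j-1)]
  V(1,-1) = exp(-r*dt) * [p_u*1.050000 + p_m*0.000000 + p_d*0.000000] = 0.159108
  V(1,+0) = exp(-r*dt) * [p_u*12.522422 + p_m*1.050000 + p_d*0.000000] = 2.581625
  V(1,+1) = exp(-r*dt) * [p_u*29.499506 + p_m*12.522422 + p_d*1.050000] = 12.811500
  V(0,+0) = exp(-r*dt) * [p_u*12.811500 + p_m*2.581625 + p_d*0.159108] = 3.651016


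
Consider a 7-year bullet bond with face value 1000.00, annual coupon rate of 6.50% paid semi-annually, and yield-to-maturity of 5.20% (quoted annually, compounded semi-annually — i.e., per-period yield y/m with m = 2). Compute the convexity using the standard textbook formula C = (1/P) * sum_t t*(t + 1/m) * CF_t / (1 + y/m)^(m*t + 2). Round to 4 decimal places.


Answer: Convexity = 38.4914

Derivation:
Coupon per period c = face * coupon_rate / m = 32.500000
Periods per year m = 2; per-period yield y/m = 0.026000
Number of cashflows N = 14
Cashflows (t years, CF_t, discount factor 1/(1+y/m)^(m*t), PV):
  t = 0.5000: CF_t = 32.500000, DF = 0.974659, PV = 31.676413
  t = 1.0000: CF_t = 32.500000, DF = 0.949960, PV = 30.873697
  t = 1.5000: CF_t = 32.500000, DF = 0.925887, PV = 30.091323
  t = 2.0000: CF_t = 32.500000, DF = 0.902424, PV = 29.328775
  t = 2.5000: CF_t = 32.500000, DF = 0.879555, PV = 28.585550
  t = 3.0000: CF_t = 32.500000, DF = 0.857266, PV = 27.861160
  t = 3.5000: CF_t = 32.500000, DF = 0.835542, PV = 27.155127
  t = 4.0000: CF_t = 32.500000, DF = 0.814369, PV = 26.466985
  t = 4.5000: CF_t = 32.500000, DF = 0.793732, PV = 25.796282
  t = 5.0000: CF_t = 32.500000, DF = 0.773618, PV = 25.142575
  t = 5.5000: CF_t = 32.500000, DF = 0.754013, PV = 24.505434
  t = 6.0000: CF_t = 32.500000, DF = 0.734906, PV = 23.884438
  t = 6.5000: CF_t = 32.500000, DF = 0.716282, PV = 23.279180
  t = 7.0000: CF_t = 1032.500000, DF = 0.698131, PV = 720.820301
Price P = sum_t PV_t = 1075.467239
Convexity numerator sum_t t*(t + 1/m) * CF_t / (1+y/m)^(m*t + 2):
  t = 0.5000: term = 15.045661
  t = 1.0000: term = 43.993162
  t = 1.5000: term = 85.756651
  t = 2.0000: term = 139.305801
  t = 2.5000: term = 203.663451
  t = 3.0000: term = 277.903345
  t = 3.5000: term = 361.147946
  t = 4.0000: term = 452.566349
  t = 4.5000: term = 551.372257
  t = 5.0000: term = 656.822052
  t = 5.5000: term = 768.212927
  t = 6.0000: term = 884.881096
  t = 6.5000: term = 1006.200076
  t = 7.0000: term = 35949.395445
Convexity = (1/P) * sum = 41396.266220 / 1075.467239 = 38.491425


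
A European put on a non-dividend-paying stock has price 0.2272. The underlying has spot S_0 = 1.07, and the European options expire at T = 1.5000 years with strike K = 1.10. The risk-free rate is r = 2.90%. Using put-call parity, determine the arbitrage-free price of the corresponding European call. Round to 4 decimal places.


Answer: Call price = 0.2440

Derivation:
Put-call parity: C - P = S_0 * exp(-qT) - K * exp(-rT).
S_0 * exp(-qT) = 1.0700 * 1.00000000 = 1.07000000
K * exp(-rT) = 1.1000 * 0.95743255 = 1.05317581
C = P + S*exp(-qT) - K*exp(-rT)
C = 0.2272 + 1.07000000 - 1.05317581 = 0.2440


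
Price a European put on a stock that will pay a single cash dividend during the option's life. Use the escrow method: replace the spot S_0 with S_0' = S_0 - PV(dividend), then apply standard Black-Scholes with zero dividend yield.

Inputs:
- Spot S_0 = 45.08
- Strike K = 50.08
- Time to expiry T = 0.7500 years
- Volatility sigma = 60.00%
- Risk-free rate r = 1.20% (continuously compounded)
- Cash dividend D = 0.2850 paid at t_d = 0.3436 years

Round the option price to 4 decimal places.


Answer: Price = 12.2791

Derivation:
PV(D) = D * exp(-r * t_d) = 0.2850 * 0.99588529 = 0.28382731
S_0' = S_0 - PV(D) = 45.0800 - 0.28382731 = 44.79617269
d1 = (ln(S_0'/K) + (r + sigma^2/2)*T) / (sigma*sqrt(T)) = 0.06254816
d2 = d1 - sigma*sqrt(T) = -0.45706708
exp(-rT) = 0.99104038
N(-d1) = 0.47506315; N(-d2) = 0.67618858
P = K * exp(-rT) * N(-d2) - S_0' * N(-d1) = 50.0800 * 0.99104038 * 0.67618858 - 44.79617269 * 0.47506315 = 12.2791


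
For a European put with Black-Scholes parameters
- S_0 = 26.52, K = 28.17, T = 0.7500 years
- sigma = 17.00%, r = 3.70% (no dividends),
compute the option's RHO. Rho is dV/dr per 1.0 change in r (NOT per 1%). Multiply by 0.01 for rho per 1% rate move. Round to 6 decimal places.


d1 = -0.1478758181; d2 = -0.2951001368
phi(d1) = 0.3946041526; exp(-qT) = 1.0000000000; exp(-rT) = 0.9726314943
N(-d2) = 0.6160413074
Rho = -K*T*exp(-rT)*N(-d2) = -28.1700 * 0.7500 * 0.9726314943 * 0.6160413074 = -12.659200

Answer: Rho = -12.659200


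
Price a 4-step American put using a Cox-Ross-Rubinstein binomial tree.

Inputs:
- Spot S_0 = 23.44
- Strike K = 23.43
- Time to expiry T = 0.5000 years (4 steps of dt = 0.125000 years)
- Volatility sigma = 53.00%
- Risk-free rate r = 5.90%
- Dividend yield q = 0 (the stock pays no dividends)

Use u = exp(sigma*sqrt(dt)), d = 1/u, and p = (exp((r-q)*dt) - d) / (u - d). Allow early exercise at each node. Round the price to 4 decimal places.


Answer: Price = V(0,0) = 3.0296

Derivation:
dt = T/N = 0.125000
u = exp(sigma*sqrt(dt)) = 1.206089; d = 1/u = 0.829126
p = (exp((r-q)*dt) - d) / (u - d) = 0.472927
Discount per step: exp(-r*dt) = 0.992652
Stock lattice S(k, i) with i counting down-moves:
  k=0: S(0,0) = 23.4400
  k=1: S(1,0) = 28.2707; S(1,1) = 19.4347
  k=2: S(2,0) = 34.0970; S(2,1) = 23.4400; S(2,2) = 16.1138
  k=3: S(3,0) = 41.1241; S(3,1) = 28.2707; S(3,2) = 19.4347; S(3,3) = 13.3604
  k=4: S(4,0) = 49.5993; S(4,1) = 34.0970; S(4,2) = 23.4400; S(4,3) = 16.1138; S(4,4) = 11.0774
Terminal payoffs V(N, i) = max(K - S_T, 0):
  V(4,0) = 0.000000; V(4,1) = 0.000000; V(4,2) = 0.000000; V(4,3) = 7.316179; V(4,4) = 12.352558
Backward induction: V(k, i) = exp(-r*dt) * [p * V(k+1, i) + (1-p) * V(k+1, i+1)]; then take max(V_cont, immediate exercise) for American.
  V(3,0) = exp(-r*dt) * [p*0.000000 + (1-p)*0.000000] = 0.000000; exercise = 0.000000; V(3,0) = max -> 0.000000
  V(3,1) = exp(-r*dt) * [p*0.000000 + (1-p)*0.000000] = 0.000000; exercise = 0.000000; V(3,1) = max -> 0.000000
  V(3,2) = exp(-r*dt) * [p*0.000000 + (1-p)*7.316179] = 3.827823; exercise = 3.995290; V(3,2) = max -> 3.995290
  V(3,3) = exp(-r*dt) * [p*7.316179 + (1-p)*12.352558] = 9.897453; exercise = 10.069614; V(3,3) = max -> 10.069614
  V(2,0) = exp(-r*dt) * [p*0.000000 + (1-p)*0.000000] = 0.000000; exercise = 0.000000; V(2,0) = max -> 0.000000
  V(2,1) = exp(-r*dt) * [p*0.000000 + (1-p)*3.995290] = 2.090335; exercise = 0.000000; V(2,1) = max -> 2.090335
  V(2,2) = exp(-r*dt) * [p*3.995290 + (1-p)*10.069614] = 7.144018; exercise = 7.316179; V(2,2) = max -> 7.316179
  V(1,0) = exp(-r*dt) * [p*0.000000 + (1-p)*2.090335] = 1.093663; exercise = 0.000000; V(1,0) = max -> 1.093663
  V(1,1) = exp(-r*dt) * [p*2.090335 + (1-p)*7.316179] = 4.809136; exercise = 3.995290; V(1,1) = max -> 4.809136
  V(0,0) = exp(-r*dt) * [p*1.093663 + (1-p)*4.809136] = 3.029562; exercise = 0.000000; V(0,0) = max -> 3.029562


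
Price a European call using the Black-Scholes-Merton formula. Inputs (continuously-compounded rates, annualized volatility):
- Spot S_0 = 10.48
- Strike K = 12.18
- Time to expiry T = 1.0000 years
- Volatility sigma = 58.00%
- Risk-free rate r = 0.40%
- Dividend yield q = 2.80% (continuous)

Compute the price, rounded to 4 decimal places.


Answer: Price = 1.6870

Derivation:
d1 = (ln(S/K) + (r - q + 0.5*sigma^2) * T) / (sigma * sqrt(T)) = -0.01056307
d2 = d1 - sigma * sqrt(T) = -0.59056307
exp(-rT) = 0.99600799; exp(-qT) = 0.97238837
C = S_0 * exp(-qT) * N(d1) - K * exp(-rT) * N(d2)
N(d1) = 0.49578602; N(d2) = 0.27740661
C = 10.4800 * 0.97238837 * 0.49578602 - 12.1800 * 0.99600799 * 0.27740661 = 1.6870


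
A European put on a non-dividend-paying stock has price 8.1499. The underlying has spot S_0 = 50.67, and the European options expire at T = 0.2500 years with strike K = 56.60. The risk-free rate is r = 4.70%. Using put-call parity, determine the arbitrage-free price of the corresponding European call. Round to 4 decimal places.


Put-call parity: C - P = S_0 * exp(-qT) - K * exp(-rT).
S_0 * exp(-qT) = 50.6700 * 1.00000000 = 50.67000000
K * exp(-rT) = 56.6000 * 0.98831876 = 55.93884191
C = P + S*exp(-qT) - K*exp(-rT)
C = 8.1499 + 50.67000000 - 55.93884191 = 2.8811

Answer: Call price = 2.8811


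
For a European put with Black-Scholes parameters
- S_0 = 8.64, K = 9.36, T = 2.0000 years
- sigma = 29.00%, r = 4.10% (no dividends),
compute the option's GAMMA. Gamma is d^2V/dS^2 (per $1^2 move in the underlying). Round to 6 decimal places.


d1 = 0.2098334309; d2 = -0.2002885021
phi(d1) = 0.3902555229; exp(-qT) = 1.0000000000; exp(-rT) = 0.9212719587
Gamma = exp(-qT) * phi(d1) / (S * sigma * sqrt(T)) = 1.0000000000 * 0.3902555229 / (8.6400 * 0.2900 * 1.4142135624) = 0.110134

Answer: Gamma = 0.110134


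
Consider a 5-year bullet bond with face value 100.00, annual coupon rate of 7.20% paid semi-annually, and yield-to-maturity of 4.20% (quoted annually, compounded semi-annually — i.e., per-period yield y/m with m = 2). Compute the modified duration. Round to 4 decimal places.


Coupon per period c = face * coupon_rate / m = 3.600000
Periods per year m = 2; per-period yield y/m = 0.021000
Number of cashflows N = 10
Cashflows (t years, CF_t, discount factor 1/(1+y/m)^(m*t), PV):
  t = 0.5000: CF_t = 3.600000, DF = 0.979432, PV = 3.525955
  t = 1.0000: CF_t = 3.600000, DF = 0.959287, PV = 3.453433
  t = 1.5000: CF_t = 3.600000, DF = 0.939556, PV = 3.382402
  t = 2.0000: CF_t = 3.600000, DF = 0.920231, PV = 3.312833
  t = 2.5000: CF_t = 3.600000, DF = 0.901304, PV = 3.244694
  t = 3.0000: CF_t = 3.600000, DF = 0.882766, PV = 3.177957
  t = 3.5000: CF_t = 3.600000, DF = 0.864609, PV = 3.112593
  t = 4.0000: CF_t = 3.600000, DF = 0.846826, PV = 3.048573
  t = 4.5000: CF_t = 3.600000, DF = 0.829408, PV = 2.985869
  t = 5.0000: CF_t = 103.600000, DF = 0.812349, PV = 84.159343
Price P = sum_t PV_t = 113.403652
First compute Macaulay numerator sum_t t * PV_t:
  t * PV_t at t = 0.5000: 1.762977
  t * PV_t at t = 1.0000: 3.453433
  t * PV_t at t = 1.5000: 5.073604
  t * PV_t at t = 2.0000: 6.625666
  t * PV_t at t = 2.5000: 8.111736
  t * PV_t at t = 3.0000: 9.533872
  t * PV_t at t = 3.5000: 10.894075
  t * PV_t at t = 4.0000: 12.194291
  t * PV_t at t = 4.5000: 13.436413
  t * PV_t at t = 5.0000: 420.796713
Macaulay duration D = 491.882779 / 113.403652 = 4.337451
Modified duration = D / (1 + y/m) = 4.337451 / (1 + 0.021000) = 4.248238

Answer: Modified duration = 4.2482


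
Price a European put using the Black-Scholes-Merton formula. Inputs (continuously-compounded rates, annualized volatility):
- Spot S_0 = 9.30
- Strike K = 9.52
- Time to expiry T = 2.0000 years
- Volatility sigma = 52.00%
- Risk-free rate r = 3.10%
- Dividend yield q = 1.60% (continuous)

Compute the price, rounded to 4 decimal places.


d1 = (ln(S/K) + (r - q + 0.5*sigma^2) * T) / (sigma * sqrt(T)) = 0.37669693
d2 = d1 - sigma * sqrt(T) = -0.35869412
exp(-rT) = 0.93988289; exp(-qT) = 0.96850658
P = K * exp(-rT) * N(-d2) - S_0 * exp(-qT) * N(-d1)
N(-d1) = 0.35319942; N(-d2) = 0.64008804
P = 9.5200 * 0.93988289 * 0.64008804 - 9.3000 * 0.96850658 * 0.35319942 = 2.5460

Answer: Price = 2.5460


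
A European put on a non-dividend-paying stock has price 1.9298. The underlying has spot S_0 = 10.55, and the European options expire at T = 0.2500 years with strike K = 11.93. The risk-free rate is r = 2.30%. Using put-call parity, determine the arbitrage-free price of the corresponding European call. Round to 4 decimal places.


Answer: Call price = 0.6182

Derivation:
Put-call parity: C - P = S_0 * exp(-qT) - K * exp(-rT).
S_0 * exp(-qT) = 10.5500 * 1.00000000 = 10.55000000
K * exp(-rT) = 11.9300 * 0.99426650 = 11.86159934
C = P + S*exp(-qT) - K*exp(-rT)
C = 1.9298 + 10.55000000 - 11.86159934 = 0.6182
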